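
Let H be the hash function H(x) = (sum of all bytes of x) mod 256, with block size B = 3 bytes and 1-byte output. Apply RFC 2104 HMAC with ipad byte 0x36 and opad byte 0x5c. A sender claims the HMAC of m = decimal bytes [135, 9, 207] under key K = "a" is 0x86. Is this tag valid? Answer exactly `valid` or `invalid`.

invalid

Key "a" = 61 is 1 byte ≤ B = 3; zero-pad to 3 bytes: K' = 61 00 00.
K' ⊕ ipad = 57 36 36; K' ⊕ opad = 3d 5c 5c.
Inner hash: sum = 87+54+54+135+9+207 = 546; mod 256 = 34 → 22.
Outer hash (recomputed tag): sum = 61+92+92+34 = 279; mod 256 = 23 → 17.
Recomputed tag = 17; claimed = 86 → mismatch.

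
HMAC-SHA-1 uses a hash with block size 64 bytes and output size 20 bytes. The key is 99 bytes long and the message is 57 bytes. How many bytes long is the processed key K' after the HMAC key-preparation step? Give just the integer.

64

Key is 99 > 64 bytes, so it is hashed to 20 bytes then zero-padded to 64: |K'| = 64.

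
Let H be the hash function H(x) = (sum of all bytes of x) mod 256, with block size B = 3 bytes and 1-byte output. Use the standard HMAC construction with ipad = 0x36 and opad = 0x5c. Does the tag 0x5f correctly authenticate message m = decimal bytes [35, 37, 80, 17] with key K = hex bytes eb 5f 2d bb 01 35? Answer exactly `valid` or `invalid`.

Key hex bytes eb 5f 2d bb 01 35 is 6 bytes > B = 3, so hash it first: H(key) = 68, then zero-pad to 3 bytes: K' = 68 00 00.
K' ⊕ ipad = 5e 36 36; K' ⊕ opad = 34 5c 5c.
Inner hash: sum = 94+54+54+35+37+80+17 = 371; mod 256 = 115 → 73.
Outer hash (recomputed tag): sum = 52+92+92+115 = 351; mod 256 = 95 → 5f.
Recomputed tag = 5f; claimed = 5f → match.

valid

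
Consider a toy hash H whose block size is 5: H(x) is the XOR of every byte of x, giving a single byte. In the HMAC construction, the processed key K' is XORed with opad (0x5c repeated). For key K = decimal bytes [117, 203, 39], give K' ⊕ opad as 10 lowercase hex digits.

Key decimal bytes [117, 203, 39] = 75 cb 27 is 3 bytes ≤ B = 5; zero-pad to 5 bytes: K' = 75 cb 27 00 00.
XOR each byte with 0x5c: 75⊕5c=29, cb⊕5c=97, 27⊕5c=7b, 00⊕5c=5c, 00⊕5c=5c.

29977b5c5c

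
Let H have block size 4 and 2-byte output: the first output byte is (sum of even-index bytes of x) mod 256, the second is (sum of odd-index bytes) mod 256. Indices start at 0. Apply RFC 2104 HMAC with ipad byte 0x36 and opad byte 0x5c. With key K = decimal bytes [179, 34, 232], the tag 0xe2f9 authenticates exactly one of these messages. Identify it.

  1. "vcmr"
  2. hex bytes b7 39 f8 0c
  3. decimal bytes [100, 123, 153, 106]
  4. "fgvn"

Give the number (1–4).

Key decimal bytes [179, 34, 232] = b3 22 e8 is 3 bytes ≤ B = 4; zero-pad to 4 bytes: K' = b3 22 e8 00.
K' ⊕ ipad = 85 14 de 36; K' ⊕ opad = ef 7e b4 5c.
m1: inner = H(85 14 de 36 76 63 6d 72) = 46 1f; tag = H(ef 7e b4 5c 46 1f) = e9f9
m2: inner = H(85 14 de 36 b7 39 f8 0c) = 12 8f; tag = H(ef 7e b4 5c 12 8f) = b569
m3: inner = H(85 14 de 36 64 7b 99 6a) = 60 2f; tag = H(ef 7e b4 5c 60 2f) = 0309
m4: inner = H(85 14 de 36 66 67 76 6e) = 3f 1f; tag = H(ef 7e b4 5c 3f 1f) = e2f9 ← matches

4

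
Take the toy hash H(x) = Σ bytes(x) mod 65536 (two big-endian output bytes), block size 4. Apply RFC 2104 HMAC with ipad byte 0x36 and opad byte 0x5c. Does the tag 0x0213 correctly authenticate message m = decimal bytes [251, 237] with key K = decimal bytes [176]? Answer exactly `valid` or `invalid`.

valid

Key decimal bytes [176] = b0 is 1 byte ≤ B = 4; zero-pad to 4 bytes: K' = b0 00 00 00.
K' ⊕ ipad = 86 36 36 36; K' ⊕ opad = ec 5c 5c 5c.
Inner hash: sum = 134+54+54+54+251+237 = 784 → 03 10.
Outer hash (recomputed tag): sum = 236+92+92+92+3+16 = 531 → 02 13.
Recomputed tag = 0213; claimed = 0213 → match.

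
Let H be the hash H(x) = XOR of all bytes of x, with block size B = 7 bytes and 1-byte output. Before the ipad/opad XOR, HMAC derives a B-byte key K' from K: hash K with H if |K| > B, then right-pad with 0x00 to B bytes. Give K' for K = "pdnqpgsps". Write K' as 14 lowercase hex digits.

|K| = 9 > B = 7, so first hash the key.
H(K): XOR 70⊕64⊕6e⊕71⊕70⊕67⊕73⊕70⊕73 = 6c.
Zero-pad H(K) = 6c to 7 bytes: K' = 6c 00 00 00 00 00 00.

6c000000000000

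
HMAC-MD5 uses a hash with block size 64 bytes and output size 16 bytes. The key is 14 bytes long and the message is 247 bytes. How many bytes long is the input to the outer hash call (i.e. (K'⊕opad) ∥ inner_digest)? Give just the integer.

Key is 14 ≤ 64 bytes, zero-padded: |K'| = 64.
Outer input = (K'⊕opad) ∥ H(inner) → 64 + 16 = 80 bytes.

80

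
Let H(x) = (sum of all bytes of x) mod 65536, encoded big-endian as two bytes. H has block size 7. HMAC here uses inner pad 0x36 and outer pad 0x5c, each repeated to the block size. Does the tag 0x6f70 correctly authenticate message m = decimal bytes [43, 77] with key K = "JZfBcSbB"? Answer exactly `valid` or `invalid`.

Key "JZfBcSbB" = 4a 5a 66 42 63 53 62 42 is 8 bytes > B = 7, so hash it first: H(key) = 02 a6, then zero-pad to 7 bytes: K' = 02 a6 00 00 00 00 00.
K' ⊕ ipad = 34 90 36 36 36 36 36; K' ⊕ opad = 5e fa 5c 5c 5c 5c 5c.
Inner hash: sum = 52+144+54+54+54+54+54+43+77 = 586 → 02 4a.
Outer hash (recomputed tag): sum = 94+250+92+92+92+92+92+2+74 = 880 → 03 70.
Recomputed tag = 0370; claimed = 6f70 → mismatch.

invalid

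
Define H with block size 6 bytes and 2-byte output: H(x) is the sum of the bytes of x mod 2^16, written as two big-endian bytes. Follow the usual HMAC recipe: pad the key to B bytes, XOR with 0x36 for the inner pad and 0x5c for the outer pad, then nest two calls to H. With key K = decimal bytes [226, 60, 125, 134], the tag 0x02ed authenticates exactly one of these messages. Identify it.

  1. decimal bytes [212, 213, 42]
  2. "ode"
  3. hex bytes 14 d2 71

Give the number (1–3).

Key decimal bytes [226, 60, 125, 134] = e2 3c 7d 86 is 4 bytes ≤ B = 6; zero-pad to 6 bytes: K' = e2 3c 7d 86 00 00.
K' ⊕ ipad = d4 0a 4b b0 36 36; K' ⊕ opad = be 60 21 da 5c 5c.
m1: inner = H(d4 0a 4b b0 36 36 d4 d5 2a) = 04 18; tag = H(be 60 21 da 5c 5c 04 18) = 02ed ← matches
m2: inner = H(d4 0a 4b b0 36 36 6f 64 65) = 03 7d; tag = H(be 60 21 da 5c 5c 03 7d) = 0351
m3: inner = H(d4 0a 4b b0 36 36 14 d2 71) = 03 9c; tag = H(be 60 21 da 5c 5c 03 9c) = 0370

1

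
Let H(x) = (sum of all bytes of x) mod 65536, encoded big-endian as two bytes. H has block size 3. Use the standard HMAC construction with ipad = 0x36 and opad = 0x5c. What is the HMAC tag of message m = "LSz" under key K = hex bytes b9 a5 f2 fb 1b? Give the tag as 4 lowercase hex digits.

Key hex bytes b9 a5 f2 fb 1b is 5 bytes > B = 3, so hash it first: H(key) = 03 66, then zero-pad to 3 bytes: K' = 03 66 00.
K' ⊕ ipad = 35 50 36.  K' ⊕ opad = 5f 3a 5c.
Inner input = (K'⊕ipad) ∥ m = 35 50 36 ∥ 4c 53 7a.
Inner hash: sum = 53+80+54+76+83+122 = 468 → 01 d4.
Outer input = (K'⊕opad) ∥ inner = 5f 3a 5c ∥ 01 d4.
Outer hash (tag): sum = 95+58+92+1+212 = 458 → 01 ca.

01ca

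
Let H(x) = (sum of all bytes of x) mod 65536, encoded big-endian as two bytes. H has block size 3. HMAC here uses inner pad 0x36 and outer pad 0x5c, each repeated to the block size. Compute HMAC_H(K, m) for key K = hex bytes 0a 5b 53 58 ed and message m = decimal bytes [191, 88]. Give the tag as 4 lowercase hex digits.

Key hex bytes 0a 5b 53 58 ed is 5 bytes > B = 3, so hash it first: H(key) = 01 fd, then zero-pad to 3 bytes: K' = 01 fd 00.
K' ⊕ ipad = 37 cb 36.  K' ⊕ opad = 5d a1 5c.
Inner input = (K'⊕ipad) ∥ m = 37 cb 36 ∥ bf 58.
Inner hash: sum = 55+203+54+191+88 = 591 → 02 4f.
Outer input = (K'⊕opad) ∥ inner = 5d a1 5c ∥ 02 4f.
Outer hash (tag): sum = 93+161+92+2+79 = 427 → 01 ab.

01ab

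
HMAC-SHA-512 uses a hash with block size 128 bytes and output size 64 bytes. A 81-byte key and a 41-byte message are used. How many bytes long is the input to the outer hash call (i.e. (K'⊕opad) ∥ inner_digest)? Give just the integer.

Key is 81 ≤ 128 bytes, zero-padded: |K'| = 128.
Outer input = (K'⊕opad) ∥ H(inner) → 128 + 64 = 192 bytes.

192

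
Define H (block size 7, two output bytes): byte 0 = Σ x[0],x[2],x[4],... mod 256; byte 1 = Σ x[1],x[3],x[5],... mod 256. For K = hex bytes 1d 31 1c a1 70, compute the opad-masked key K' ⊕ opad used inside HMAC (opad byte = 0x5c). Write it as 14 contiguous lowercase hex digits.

416d40fd2c5c5c

Key hex bytes 1d 31 1c a1 70 is 5 bytes ≤ B = 7; zero-pad to 7 bytes: K' = 1d 31 1c a1 70 00 00.
XOR each byte with 0x5c: 1d⊕5c=41, 31⊕5c=6d, 1c⊕5c=40, a1⊕5c=fd, 70⊕5c=2c, 00⊕5c=5c, 00⊕5c=5c.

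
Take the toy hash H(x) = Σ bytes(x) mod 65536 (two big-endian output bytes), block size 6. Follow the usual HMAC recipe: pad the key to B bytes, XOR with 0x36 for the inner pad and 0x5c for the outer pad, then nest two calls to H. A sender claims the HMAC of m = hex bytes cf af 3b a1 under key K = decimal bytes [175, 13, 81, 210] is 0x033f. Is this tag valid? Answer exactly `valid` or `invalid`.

Key decimal bytes [175, 13, 81, 210] = af 0d 51 d2 is 4 bytes ≤ B = 6; zero-pad to 6 bytes: K' = af 0d 51 d2 00 00.
K' ⊕ ipad = 99 3b 67 e4 36 36; K' ⊕ opad = f3 51 0d 8e 5c 5c.
Inner hash: sum = 153+59+103+228+54+54+207+175+59+161 = 1253 → 04 e5.
Outer hash (recomputed tag): sum = 243+81+13+142+92+92+4+229 = 896 → 03 80.
Recomputed tag = 0380; claimed = 033f → mismatch.

invalid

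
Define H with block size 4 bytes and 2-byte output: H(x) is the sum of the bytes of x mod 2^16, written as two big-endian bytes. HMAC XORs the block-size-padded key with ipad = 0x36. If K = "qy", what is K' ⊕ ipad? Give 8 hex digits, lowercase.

Key "qy" = 71 79 is 2 bytes ≤ B = 4; zero-pad to 4 bytes: K' = 71 79 00 00.
XOR each byte with 0x36: 71⊕36=47, 79⊕36=4f, 00⊕36=36, 00⊕36=36.

474f3636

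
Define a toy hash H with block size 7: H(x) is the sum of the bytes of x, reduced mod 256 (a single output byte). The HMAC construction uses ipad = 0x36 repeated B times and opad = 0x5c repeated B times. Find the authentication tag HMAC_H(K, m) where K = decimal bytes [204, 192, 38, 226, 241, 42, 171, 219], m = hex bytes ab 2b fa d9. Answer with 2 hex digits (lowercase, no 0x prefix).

Key decimal bytes [204, 192, 38, 226, 241, 42, 171, 219] = cc c0 26 e2 f1 2a ab db is 8 bytes > B = 7, so hash it first: H(key) = 35, then zero-pad to 7 bytes: K' = 35 00 00 00 00 00 00.
K' ⊕ ipad = 03 36 36 36 36 36 36.  K' ⊕ opad = 69 5c 5c 5c 5c 5c 5c.
Inner input = (K'⊕ipad) ∥ m = 03 36 36 36 36 36 36 ∥ ab 2b fa d9.
Inner hash: sum = 3+54+54+54+54+54+54+171+43+250+217 = 1008; mod 256 = 240 → f0.
Outer input = (K'⊕opad) ∥ inner = 69 5c 5c 5c 5c 5c 5c ∥ f0.
Outer hash (tag): sum = 105+92+92+92+92+92+92+240 = 897; mod 256 = 129 → 81.

81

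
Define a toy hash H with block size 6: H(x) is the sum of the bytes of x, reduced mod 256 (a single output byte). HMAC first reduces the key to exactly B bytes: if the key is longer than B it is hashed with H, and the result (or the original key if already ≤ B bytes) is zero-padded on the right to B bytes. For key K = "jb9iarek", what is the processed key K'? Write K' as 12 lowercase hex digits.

110000000000

|K| = 8 > B = 6, so first hash the key.
H(K): sum = 106+98+57+105+97+114+101+107 = 785; mod 256 = 17 → 11.
Zero-pad H(K) = 11 to 6 bytes: K' = 11 00 00 00 00 00.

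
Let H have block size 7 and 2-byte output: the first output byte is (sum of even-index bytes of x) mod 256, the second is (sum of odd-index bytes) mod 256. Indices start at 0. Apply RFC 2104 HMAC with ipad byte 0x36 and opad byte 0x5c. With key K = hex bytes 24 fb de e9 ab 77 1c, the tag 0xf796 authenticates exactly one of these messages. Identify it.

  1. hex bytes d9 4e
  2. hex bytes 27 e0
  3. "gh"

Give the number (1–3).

Key hex bytes 24 fb de e9 ab 77 1c is exactly B = 7 bytes: K' = 24 fb de e9 ab 77 1c.
K' ⊕ ipad = 12 cd e8 df 9d 41 2a; K' ⊕ opad = 78 a7 82 b5 f7 2b 40.
m1: inner = H(12 cd e8 df 9d 41 2a d9 4e) = 0f c6; tag = H(78 a7 82 b5 f7 2b 40 0f c6) = f796 ← matches
m2: inner = H(12 cd e8 df 9d 41 2a 27 e0) = a1 14; tag = H(78 a7 82 b5 f7 2b 40 a1 14) = 4528
m3: inner = H(12 cd e8 df 9d 41 2a 67 68) = 29 54; tag = H(78 a7 82 b5 f7 2b 40 29 54) = 85b0

1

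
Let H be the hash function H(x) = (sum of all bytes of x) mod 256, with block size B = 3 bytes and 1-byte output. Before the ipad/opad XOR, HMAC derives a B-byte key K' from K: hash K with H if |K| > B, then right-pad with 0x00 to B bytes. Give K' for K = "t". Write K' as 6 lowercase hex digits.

Key "t" = 74 is 1 byte ≤ B = 3; zero-pad to 3 bytes: K' = 74 00 00.

740000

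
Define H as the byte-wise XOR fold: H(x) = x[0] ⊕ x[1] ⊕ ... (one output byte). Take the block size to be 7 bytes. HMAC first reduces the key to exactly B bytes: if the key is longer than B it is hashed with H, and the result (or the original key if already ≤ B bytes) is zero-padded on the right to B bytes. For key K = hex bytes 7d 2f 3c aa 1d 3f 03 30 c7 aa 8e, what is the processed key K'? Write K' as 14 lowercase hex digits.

|K| = 11 > B = 7, so first hash the key.
H(K): XOR 7d⊕2f⊕3c⊕aa⊕1d⊕3f⊕03⊕30⊕c7⊕aa⊕8e = 36.
Zero-pad H(K) = 36 to 7 bytes: K' = 36 00 00 00 00 00 00.

36000000000000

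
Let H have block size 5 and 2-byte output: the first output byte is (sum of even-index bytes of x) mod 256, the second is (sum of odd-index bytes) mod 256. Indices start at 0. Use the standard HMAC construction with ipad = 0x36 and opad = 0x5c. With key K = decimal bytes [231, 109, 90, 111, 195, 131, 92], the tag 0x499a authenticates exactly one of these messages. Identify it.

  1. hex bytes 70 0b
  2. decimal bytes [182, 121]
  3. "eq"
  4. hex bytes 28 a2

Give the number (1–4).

2

Key decimal bytes [231, 109, 90, 111, 195, 131, 92] = e7 6d 5a 6f c3 83 5c is 7 bytes > B = 5, so hash it first: H(key) = 60 5f, then zero-pad to 5 bytes: K' = 60 5f 00 00 00.
K' ⊕ ipad = 56 69 36 36 36; K' ⊕ opad = 3c 03 5c 5c 5c.
m1: inner = H(56 69 36 36 36 70 0b) = cd 0f; tag = H(3c 03 5c 5c 5c cd 0f) = 032c
m2: inner = H(56 69 36 36 36 b6 79) = 3b 55; tag = H(3c 03 5c 5c 5c 3b 55) = 499a ← matches
m3: inner = H(56 69 36 36 36 65 71) = 33 04; tag = H(3c 03 5c 5c 5c 33 04) = f892
m4: inner = H(56 69 36 36 36 28 a2) = 64 c7; tag = H(3c 03 5c 5c 5c 64 c7) = bbc3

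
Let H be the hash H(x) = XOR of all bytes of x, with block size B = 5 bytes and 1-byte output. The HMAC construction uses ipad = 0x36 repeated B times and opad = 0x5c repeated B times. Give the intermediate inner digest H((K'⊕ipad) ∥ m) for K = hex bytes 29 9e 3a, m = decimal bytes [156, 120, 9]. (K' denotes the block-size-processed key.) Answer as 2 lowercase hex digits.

56

Key hex bytes 29 9e 3a is 3 bytes ≤ B = 5; zero-pad to 5 bytes: K' = 29 9e 3a 00 00.
K' ⊕ ipad = 1f a8 0c 36 36.
Inner input = 1f a8 0c 36 36 ∥ 9c 78 09.
Inner hash: XOR 1f⊕a8⊕0c⊕36⊕36⊕9c⊕78⊕09 = 56.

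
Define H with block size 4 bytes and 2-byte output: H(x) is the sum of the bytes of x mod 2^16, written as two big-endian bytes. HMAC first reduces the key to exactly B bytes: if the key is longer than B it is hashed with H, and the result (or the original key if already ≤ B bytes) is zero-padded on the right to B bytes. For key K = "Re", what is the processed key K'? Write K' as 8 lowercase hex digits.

Key "Re" = 52 65 is 2 bytes ≤ B = 4; zero-pad to 4 bytes: K' = 52 65 00 00.

52650000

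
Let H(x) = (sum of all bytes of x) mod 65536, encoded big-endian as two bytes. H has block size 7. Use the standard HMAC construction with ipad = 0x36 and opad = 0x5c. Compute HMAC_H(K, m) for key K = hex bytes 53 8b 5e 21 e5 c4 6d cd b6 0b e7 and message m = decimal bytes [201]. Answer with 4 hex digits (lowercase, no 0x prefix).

Key hex bytes 53 8b 5e 21 e5 c4 6d cd b6 0b e7 is 11 bytes > B = 7, so hash it first: H(key) = 05 e8, then zero-pad to 7 bytes: K' = 05 e8 00 00 00 00 00.
K' ⊕ ipad = 33 de 36 36 36 36 36.  K' ⊕ opad = 59 b4 5c 5c 5c 5c 5c.
Inner input = (K'⊕ipad) ∥ m = 33 de 36 36 36 36 36 ∥ c9.
Inner hash: sum = 51+222+54+54+54+54+54+201 = 744 → 02 e8.
Outer input = (K'⊕opad) ∥ inner = 59 b4 5c 5c 5c 5c 5c ∥ 02 e8.
Outer hash (tag): sum = 89+180+92+92+92+92+92+2+232 = 963 → 03 c3.

03c3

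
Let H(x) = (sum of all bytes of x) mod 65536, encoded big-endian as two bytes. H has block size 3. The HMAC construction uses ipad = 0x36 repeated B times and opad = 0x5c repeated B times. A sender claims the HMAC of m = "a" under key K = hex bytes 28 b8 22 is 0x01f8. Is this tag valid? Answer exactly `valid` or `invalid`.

valid

Key hex bytes 28 b8 22 is exactly B = 3 bytes: K' = 28 b8 22.
K' ⊕ ipad = 1e 8e 14; K' ⊕ opad = 74 e4 7e.
Inner hash: sum = 30+142+20+97 = 289 → 01 21.
Outer hash (recomputed tag): sum = 116+228+126+1+33 = 504 → 01 f8.
Recomputed tag = 01f8; claimed = 01f8 → match.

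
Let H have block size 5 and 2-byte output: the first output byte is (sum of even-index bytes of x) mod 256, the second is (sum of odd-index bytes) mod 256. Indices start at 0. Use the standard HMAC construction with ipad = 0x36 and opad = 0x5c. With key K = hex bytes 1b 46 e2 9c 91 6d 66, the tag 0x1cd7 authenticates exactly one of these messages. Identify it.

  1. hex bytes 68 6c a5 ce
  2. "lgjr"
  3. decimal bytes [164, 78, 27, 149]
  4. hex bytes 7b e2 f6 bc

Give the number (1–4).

Key hex bytes 1b 46 e2 9c 91 6d 66 is 7 bytes > B = 5, so hash it first: H(key) = f4 4f, then zero-pad to 5 bytes: K' = f4 4f 00 00 00.
K' ⊕ ipad = c2 79 36 36 36; K' ⊕ opad = a8 13 5c 5c 5c.
m1: inner = H(c2 79 36 36 36 68 6c a5 ce) = 68 bc; tag = H(a8 13 5c 5c 5c 68 bc) = 1cd7 ← matches
m2: inner = H(c2 79 36 36 36 6c 67 6a 72) = 07 85; tag = H(a8 13 5c 5c 5c 07 85) = e576
m3: inner = H(c2 79 36 36 36 a4 4e 1b 95) = 11 6e; tag = H(a8 13 5c 5c 5c 11 6e) = ce80
m4: inner = H(c2 79 36 36 36 7b e2 f6 bc) = cc 20; tag = H(a8 13 5c 5c 5c cc 20) = 803b

1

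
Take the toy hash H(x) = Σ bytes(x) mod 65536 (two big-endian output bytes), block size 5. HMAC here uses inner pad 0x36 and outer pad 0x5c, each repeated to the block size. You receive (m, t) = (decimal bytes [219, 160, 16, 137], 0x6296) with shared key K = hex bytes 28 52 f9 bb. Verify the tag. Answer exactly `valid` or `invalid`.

invalid

Key hex bytes 28 52 f9 bb is 4 bytes ≤ B = 5; zero-pad to 5 bytes: K' = 28 52 f9 bb 00.
K' ⊕ ipad = 1e 64 cf 8d 36; K' ⊕ opad = 74 0e a5 e7 5c.
Inner hash: sum = 30+100+207+141+54+219+160+16+137 = 1064 → 04 28.
Outer hash (recomputed tag): sum = 116+14+165+231+92+4+40 = 662 → 02 96.
Recomputed tag = 0296; claimed = 6296 → mismatch.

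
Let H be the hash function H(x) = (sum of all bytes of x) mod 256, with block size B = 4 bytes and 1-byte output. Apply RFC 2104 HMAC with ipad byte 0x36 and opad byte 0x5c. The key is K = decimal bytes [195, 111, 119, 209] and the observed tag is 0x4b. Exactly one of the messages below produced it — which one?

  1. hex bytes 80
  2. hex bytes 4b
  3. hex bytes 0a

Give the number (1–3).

2

Key decimal bytes [195, 111, 119, 209] = c3 6f 77 d1 is exactly B = 4 bytes: K' = c3 6f 77 d1.
K' ⊕ ipad = f5 59 41 e7; K' ⊕ opad = 9f 33 2b 8d.
m1: inner = H(f5 59 41 e7 80) = f6; tag = H(9f 33 2b 8d f6) = 80
m2: inner = H(f5 59 41 e7 4b) = c1; tag = H(9f 33 2b 8d c1) = 4b ← matches
m3: inner = H(f5 59 41 e7 0a) = 80; tag = H(9f 33 2b 8d 80) = 0a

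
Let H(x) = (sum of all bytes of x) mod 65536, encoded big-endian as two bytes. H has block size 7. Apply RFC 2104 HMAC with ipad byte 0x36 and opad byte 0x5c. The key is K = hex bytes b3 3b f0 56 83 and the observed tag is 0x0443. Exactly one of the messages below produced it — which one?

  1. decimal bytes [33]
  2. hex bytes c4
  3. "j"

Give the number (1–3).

2

Key hex bytes b3 3b f0 56 83 is 5 bytes ≤ B = 7; zero-pad to 7 bytes: K' = b3 3b f0 56 83 00 00.
K' ⊕ ipad = 85 0d c6 60 b5 36 36; K' ⊕ opad = ef 67 ac 0a df 5c 5c.
m1: inner = H(85 0d c6 60 b5 36 36 21) = 02 fa; tag = H(ef 67 ac 0a df 5c 5c 02 fa) = 049f
m2: inner = H(85 0d c6 60 b5 36 36 c4) = 03 9d; tag = H(ef 67 ac 0a df 5c 5c 03 9d) = 0443 ← matches
m3: inner = H(85 0d c6 60 b5 36 36 6a) = 03 43; tag = H(ef 67 ac 0a df 5c 5c 03 43) = 03e9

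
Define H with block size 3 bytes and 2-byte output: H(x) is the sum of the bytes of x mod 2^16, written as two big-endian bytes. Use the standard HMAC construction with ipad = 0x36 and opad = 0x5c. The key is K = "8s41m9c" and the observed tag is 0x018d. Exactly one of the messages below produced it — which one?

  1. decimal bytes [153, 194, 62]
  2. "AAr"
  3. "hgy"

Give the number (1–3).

2

Key "8s41m9c" = 38 73 34 31 6d 39 63 is 7 bytes > B = 3, so hash it first: H(key) = 02 19, then zero-pad to 3 bytes: K' = 02 19 00.
K' ⊕ ipad = 34 2f 36; K' ⊕ opad = 5e 45 5c.
m1: inner = H(34 2f 36 99 c2 3e) = 02 32; tag = H(5e 45 5c 02 32) = 0133
m2: inner = H(34 2f 36 41 41 72) = 01 8d; tag = H(5e 45 5c 01 8d) = 018d ← matches
m3: inner = H(34 2f 36 68 67 79) = 01 e1; tag = H(5e 45 5c 01 e1) = 01e1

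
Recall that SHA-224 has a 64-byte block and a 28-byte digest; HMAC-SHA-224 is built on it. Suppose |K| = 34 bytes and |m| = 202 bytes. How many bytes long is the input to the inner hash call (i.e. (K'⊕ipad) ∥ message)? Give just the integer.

266

Key is 34 ≤ 64 bytes, zero-padded: |K'| = 64.
Inner input = (K'⊕ipad) ∥ m → 64 + 202 = 266 bytes.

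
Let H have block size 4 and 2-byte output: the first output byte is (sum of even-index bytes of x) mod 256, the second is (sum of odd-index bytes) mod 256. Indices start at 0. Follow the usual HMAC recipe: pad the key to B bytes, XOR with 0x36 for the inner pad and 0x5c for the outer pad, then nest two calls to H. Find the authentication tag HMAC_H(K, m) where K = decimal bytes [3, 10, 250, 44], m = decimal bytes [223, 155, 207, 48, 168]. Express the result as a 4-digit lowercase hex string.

5ce7

Key decimal bytes [3, 10, 250, 44] = 03 0a fa 2c is exactly B = 4 bytes: K' = 03 0a fa 2c.
K' ⊕ ipad = 35 3c cc 1a.  K' ⊕ opad = 5f 56 a6 70.
Inner input = (K'⊕ipad) ∥ m = 35 3c cc 1a ∥ df 9b cf 30 a8.
Inner hash: even-index sum = 855 mod 256 = 87; odd-index sum = 289 mod 256 = 33 → 57 21.
Outer input = (K'⊕opad) ∥ inner = 5f 56 a6 70 ∥ 57 21.
Outer hash (tag): even-index sum = 348 mod 256 = 92; odd-index sum = 231 mod 256 = 231 → 5c e7.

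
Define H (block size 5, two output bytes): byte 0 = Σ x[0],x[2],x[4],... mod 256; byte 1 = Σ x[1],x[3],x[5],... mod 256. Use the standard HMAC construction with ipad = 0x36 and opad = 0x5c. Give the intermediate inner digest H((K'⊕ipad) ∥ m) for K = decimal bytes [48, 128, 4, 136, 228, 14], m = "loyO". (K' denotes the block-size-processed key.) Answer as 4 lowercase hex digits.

Key decimal bytes [48, 128, 4, 136, 228, 14] = 30 80 04 88 e4 0e is 6 bytes > B = 5, so hash it first: H(key) = 18 16, then zero-pad to 5 bytes: K' = 18 16 00 00 00.
K' ⊕ ipad = 2e 20 36 36 36.
Inner input = 2e 20 36 36 36 ∥ 6c 6f 79 4f.
Inner hash: even-index sum = 344 mod 256 = 88; odd-index sum = 315 mod 256 = 59 → 58 3b.

583b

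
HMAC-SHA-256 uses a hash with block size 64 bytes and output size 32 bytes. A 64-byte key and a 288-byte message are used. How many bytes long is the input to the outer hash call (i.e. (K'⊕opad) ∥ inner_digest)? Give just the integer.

Key is 64 ≤ 64 bytes, zero-padded: |K'| = 64.
Outer input = (K'⊕opad) ∥ H(inner) → 64 + 32 = 96 bytes.

96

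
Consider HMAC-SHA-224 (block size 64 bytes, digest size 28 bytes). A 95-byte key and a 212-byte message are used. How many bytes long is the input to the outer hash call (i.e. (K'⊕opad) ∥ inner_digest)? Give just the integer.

92

Key is 95 > 64 bytes, so it is hashed to 28 bytes then zero-padded to 64: |K'| = 64.
Outer input = (K'⊕opad) ∥ H(inner) → 64 + 28 = 92 bytes.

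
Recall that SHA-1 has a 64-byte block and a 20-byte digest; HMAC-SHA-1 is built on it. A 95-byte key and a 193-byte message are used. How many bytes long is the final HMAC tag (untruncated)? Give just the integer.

The tag is one SHA-1 digest: 20 bytes.

20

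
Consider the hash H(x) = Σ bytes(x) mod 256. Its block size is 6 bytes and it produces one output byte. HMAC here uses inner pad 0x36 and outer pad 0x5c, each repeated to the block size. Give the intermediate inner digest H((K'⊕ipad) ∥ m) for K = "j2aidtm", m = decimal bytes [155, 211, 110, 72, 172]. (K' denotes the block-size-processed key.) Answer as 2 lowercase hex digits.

Key "j2aidtm" = 6a 32 61 69 64 74 6d is 7 bytes > B = 6, so hash it first: H(key) = ab, then zero-pad to 6 bytes: K' = ab 00 00 00 00 00.
K' ⊕ ipad = 9d 36 36 36 36 36.
Inner input = 9d 36 36 36 36 36 ∥ 9b d3 6e 48 ac.
Inner hash: sum = 157+54+54+54+54+54+155+211+110+72+172 = 1147; mod 256 = 123 → 7b.

7b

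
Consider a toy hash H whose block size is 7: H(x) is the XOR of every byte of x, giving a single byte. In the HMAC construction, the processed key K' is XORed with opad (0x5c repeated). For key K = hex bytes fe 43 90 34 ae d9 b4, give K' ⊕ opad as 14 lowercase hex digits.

Key hex bytes fe 43 90 34 ae d9 b4 is exactly B = 7 bytes: K' = fe 43 90 34 ae d9 b4.
XOR each byte with 0x5c: fe⊕5c=a2, 43⊕5c=1f, 90⊕5c=cc, 34⊕5c=68, ae⊕5c=f2, d9⊕5c=85, b4⊕5c=e8.

a21fcc68f285e8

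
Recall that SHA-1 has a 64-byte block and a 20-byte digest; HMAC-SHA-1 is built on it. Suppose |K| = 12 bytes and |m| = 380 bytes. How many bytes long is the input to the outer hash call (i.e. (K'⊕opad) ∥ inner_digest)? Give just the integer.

Key is 12 ≤ 64 bytes, zero-padded: |K'| = 64.
Outer input = (K'⊕opad) ∥ H(inner) → 64 + 20 = 84 bytes.

84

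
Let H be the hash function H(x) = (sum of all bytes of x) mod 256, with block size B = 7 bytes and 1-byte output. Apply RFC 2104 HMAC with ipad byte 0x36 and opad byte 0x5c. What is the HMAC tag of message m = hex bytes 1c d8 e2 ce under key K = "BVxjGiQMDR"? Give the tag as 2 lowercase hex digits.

7a

Key "BVxjGiQMDR" = 42 56 78 6a 47 69 51 4d 44 52 is 10 bytes > B = 7, so hash it first: H(key) = 5e, then zero-pad to 7 bytes: K' = 5e 00 00 00 00 00 00.
K' ⊕ ipad = 68 36 36 36 36 36 36.  K' ⊕ opad = 02 5c 5c 5c 5c 5c 5c.
Inner input = (K'⊕ipad) ∥ m = 68 36 36 36 36 36 36 ∥ 1c d8 e2 ce.
Inner hash: sum = 104+54+54+54+54+54+54+28+216+226+206 = 1104; mod 256 = 80 → 50.
Outer input = (K'⊕opad) ∥ inner = 02 5c 5c 5c 5c 5c 5c ∥ 50.
Outer hash (tag): sum = 2+92+92+92+92+92+92+80 = 634; mod 256 = 122 → 7a.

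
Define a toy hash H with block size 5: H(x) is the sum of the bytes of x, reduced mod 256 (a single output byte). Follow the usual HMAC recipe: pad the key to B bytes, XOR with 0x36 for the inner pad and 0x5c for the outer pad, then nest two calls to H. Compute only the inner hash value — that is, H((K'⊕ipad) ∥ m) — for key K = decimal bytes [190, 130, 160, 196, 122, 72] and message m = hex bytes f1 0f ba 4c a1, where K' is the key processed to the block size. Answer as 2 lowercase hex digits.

cf

Key decimal bytes [190, 130, 160, 196, 122, 72] = be 82 a0 c4 7a 48 is 6 bytes > B = 5, so hash it first: H(key) = 66, then zero-pad to 5 bytes: K' = 66 00 00 00 00.
K' ⊕ ipad = 50 36 36 36 36.
Inner input = 50 36 36 36 36 ∥ f1 0f ba 4c a1.
Inner hash: sum = 80+54+54+54+54+241+15+186+76+161 = 975; mod 256 = 207 → cf.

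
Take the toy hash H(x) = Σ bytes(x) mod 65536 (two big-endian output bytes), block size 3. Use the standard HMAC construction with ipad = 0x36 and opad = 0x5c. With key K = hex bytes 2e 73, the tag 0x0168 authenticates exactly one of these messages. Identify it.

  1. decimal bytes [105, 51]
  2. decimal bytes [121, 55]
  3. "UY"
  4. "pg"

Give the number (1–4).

Key hex bytes 2e 73 is 2 bytes ≤ B = 3; zero-pad to 3 bytes: K' = 2e 73 00.
K' ⊕ ipad = 18 45 36; K' ⊕ opad = 72 2f 5c.
m1: inner = H(18 45 36 69 33) = 01 2f; tag = H(72 2f 5c 01 2f) = 012d
m2: inner = H(18 45 36 79 37) = 01 43; tag = H(72 2f 5c 01 43) = 0141
m3: inner = H(18 45 36 55 59) = 01 41; tag = H(72 2f 5c 01 41) = 013f
m4: inner = H(18 45 36 70 67) = 01 6a; tag = H(72 2f 5c 01 6a) = 0168 ← matches

4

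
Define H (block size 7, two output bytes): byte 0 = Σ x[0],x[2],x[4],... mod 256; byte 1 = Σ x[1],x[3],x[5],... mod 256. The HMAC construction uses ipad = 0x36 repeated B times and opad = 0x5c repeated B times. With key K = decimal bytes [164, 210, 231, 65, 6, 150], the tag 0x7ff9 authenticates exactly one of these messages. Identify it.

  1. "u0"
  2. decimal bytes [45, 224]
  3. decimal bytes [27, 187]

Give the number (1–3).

Key decimal bytes [164, 210, 231, 65, 6, 150] = a4 d2 e7 41 06 96 is 6 bytes ≤ B = 7; zero-pad to 7 bytes: K' = a4 d2 e7 41 06 96 00.
K' ⊕ ipad = 92 e4 d1 77 30 a0 36; K' ⊕ opad = f8 8e bb 1d 5a ca 5c.
m1: inner = H(92 e4 d1 77 30 a0 36 75 30) = f9 70; tag = H(f8 8e bb 1d 5a ca 5c f9 70) = d96e
m2: inner = H(92 e4 d1 77 30 a0 36 2d e0) = a9 28; tag = H(f8 8e bb 1d 5a ca 5c a9 28) = 911e
m3: inner = H(92 e4 d1 77 30 a0 36 1b bb) = 84 16; tag = H(f8 8e bb 1d 5a ca 5c 84 16) = 7ff9 ← matches

3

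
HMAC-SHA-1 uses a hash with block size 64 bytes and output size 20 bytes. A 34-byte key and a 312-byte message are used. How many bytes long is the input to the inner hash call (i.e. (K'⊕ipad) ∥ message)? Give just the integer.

376

Key is 34 ≤ 64 bytes, zero-padded: |K'| = 64.
Inner input = (K'⊕ipad) ∥ m → 64 + 312 = 376 bytes.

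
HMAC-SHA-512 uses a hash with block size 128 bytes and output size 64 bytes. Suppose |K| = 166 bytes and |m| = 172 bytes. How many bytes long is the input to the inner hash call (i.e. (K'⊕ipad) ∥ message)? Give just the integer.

Key is 166 > 128 bytes, so it is hashed to 64 bytes then zero-padded to 128: |K'| = 128.
Inner input = (K'⊕ipad) ∥ m → 128 + 172 = 300 bytes.

300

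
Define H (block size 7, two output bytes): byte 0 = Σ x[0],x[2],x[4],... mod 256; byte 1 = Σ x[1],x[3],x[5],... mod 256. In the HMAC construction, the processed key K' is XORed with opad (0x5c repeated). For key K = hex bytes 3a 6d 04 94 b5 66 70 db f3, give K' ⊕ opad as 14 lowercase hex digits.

Key hex bytes 3a 6d 04 94 b5 66 70 db f3 is 9 bytes > B = 7, so hash it first: H(key) = 56 42, then zero-pad to 7 bytes: K' = 56 42 00 00 00 00 00.
XOR each byte with 0x5c: 56⊕5c=0a, 42⊕5c=1e, 00⊕5c=5c, 00⊕5c=5c, 00⊕5c=5c, 00⊕5c=5c, 00⊕5c=5c.

0a1e5c5c5c5c5c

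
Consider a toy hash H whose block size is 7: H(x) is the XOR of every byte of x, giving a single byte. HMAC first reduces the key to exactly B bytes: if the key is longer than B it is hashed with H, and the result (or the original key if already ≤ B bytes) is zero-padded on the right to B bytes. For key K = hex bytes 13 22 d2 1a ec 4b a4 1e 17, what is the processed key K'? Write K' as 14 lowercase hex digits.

f3000000000000

|K| = 9 > B = 7, so first hash the key.
H(K): XOR 13⊕22⊕d2⊕1a⊕ec⊕4b⊕a4⊕1e⊕17 = f3.
Zero-pad H(K) = f3 to 7 bytes: K' = f3 00 00 00 00 00 00.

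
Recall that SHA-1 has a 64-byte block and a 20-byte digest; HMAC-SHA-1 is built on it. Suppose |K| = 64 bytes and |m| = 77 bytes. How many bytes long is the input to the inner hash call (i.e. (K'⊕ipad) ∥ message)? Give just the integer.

Key is 64 ≤ 64 bytes, zero-padded: |K'| = 64.
Inner input = (K'⊕ipad) ∥ m → 64 + 77 = 141 bytes.

141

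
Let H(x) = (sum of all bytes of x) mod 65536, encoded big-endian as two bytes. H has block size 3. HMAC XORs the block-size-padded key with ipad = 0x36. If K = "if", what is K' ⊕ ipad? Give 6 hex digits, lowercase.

Key "if" = 69 66 is 2 bytes ≤ B = 3; zero-pad to 3 bytes: K' = 69 66 00.
XOR each byte with 0x36: 69⊕36=5f, 66⊕36=50, 00⊕36=36.

5f5036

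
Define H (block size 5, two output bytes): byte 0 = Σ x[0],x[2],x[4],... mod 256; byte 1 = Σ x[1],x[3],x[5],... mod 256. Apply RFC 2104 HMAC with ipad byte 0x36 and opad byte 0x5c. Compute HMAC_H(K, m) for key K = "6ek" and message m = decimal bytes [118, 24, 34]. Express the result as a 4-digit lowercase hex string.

1e40

Key "6ek" = 36 65 6b is 3 bytes ≤ B = 5; zero-pad to 5 bytes: K' = 36 65 6b 00 00.
K' ⊕ ipad = 00 53 5d 36 36.  K' ⊕ opad = 6a 39 37 5c 5c.
Inner input = (K'⊕ipad) ∥ m = 00 53 5d 36 36 ∥ 76 18 22.
Inner hash: even-index sum = 171 mod 256 = 171; odd-index sum = 289 mod 256 = 33 → ab 21.
Outer input = (K'⊕opad) ∥ inner = 6a 39 37 5c 5c ∥ ab 21.
Outer hash (tag): even-index sum = 286 mod 256 = 30; odd-index sum = 320 mod 256 = 64 → 1e 40.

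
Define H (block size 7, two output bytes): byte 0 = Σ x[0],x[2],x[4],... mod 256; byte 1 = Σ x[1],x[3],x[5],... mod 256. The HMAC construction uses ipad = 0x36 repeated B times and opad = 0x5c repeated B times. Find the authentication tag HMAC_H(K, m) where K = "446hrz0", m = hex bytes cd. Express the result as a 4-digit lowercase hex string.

e50e

Key "446hrz0" = 34 34 36 68 72 7a 30 is exactly B = 7 bytes: K' = 34 34 36 68 72 7a 30.
K' ⊕ ipad = 02 02 00 5e 44 4c 06.  K' ⊕ opad = 68 68 6a 34 2e 26 6c.
Inner input = (K'⊕ipad) ∥ m = 02 02 00 5e 44 4c 06 ∥ cd.
Inner hash: even-index sum = 76 mod 256 = 76; odd-index sum = 377 mod 256 = 121 → 4c 79.
Outer input = (K'⊕opad) ∥ inner = 68 68 6a 34 2e 26 6c ∥ 4c 79.
Outer hash (tag): even-index sum = 485 mod 256 = 229; odd-index sum = 270 mod 256 = 14 → e5 0e.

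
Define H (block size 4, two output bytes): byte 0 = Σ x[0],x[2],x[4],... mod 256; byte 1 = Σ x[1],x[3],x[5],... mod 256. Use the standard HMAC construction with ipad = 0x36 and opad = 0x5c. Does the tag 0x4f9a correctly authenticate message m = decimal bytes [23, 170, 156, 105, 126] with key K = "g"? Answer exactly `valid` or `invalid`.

invalid

Key "g" = 67 is 1 byte ≤ B = 4; zero-pad to 4 bytes: K' = 67 00 00 00.
K' ⊕ ipad = 51 36 36 36; K' ⊕ opad = 3b 5c 5c 5c.
Inner hash: even-index sum = 440 mod 256 = 184; odd-index sum = 383 mod 256 = 127 → b8 7f.
Outer hash (recomputed tag): even-index sum = 335 mod 256 = 79; odd-index sum = 311 mod 256 = 55 → 4f 37.
Recomputed tag = 4f37; claimed = 4f9a → mismatch.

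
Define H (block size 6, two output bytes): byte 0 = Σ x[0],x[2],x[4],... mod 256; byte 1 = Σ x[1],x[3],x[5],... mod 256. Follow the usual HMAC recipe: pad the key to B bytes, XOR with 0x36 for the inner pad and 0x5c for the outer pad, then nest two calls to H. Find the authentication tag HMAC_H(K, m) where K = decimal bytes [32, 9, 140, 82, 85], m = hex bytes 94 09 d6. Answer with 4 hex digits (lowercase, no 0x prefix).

f2a1

Key decimal bytes [32, 9, 140, 82, 85] = 20 09 8c 52 55 is 5 bytes ≤ B = 6; zero-pad to 6 bytes: K' = 20 09 8c 52 55 00.
K' ⊕ ipad = 16 3f ba 64 63 36.  K' ⊕ opad = 7c 55 d0 0e 09 5c.
Inner input = (K'⊕ipad) ∥ m = 16 3f ba 64 63 36 ∥ 94 09 d6.
Inner hash: even-index sum = 669 mod 256 = 157; odd-index sum = 226 mod 256 = 226 → 9d e2.
Outer input = (K'⊕opad) ∥ inner = 7c 55 d0 0e 09 5c ∥ 9d e2.
Outer hash (tag): even-index sum = 498 mod 256 = 242; odd-index sum = 417 mod 256 = 161 → f2 a1.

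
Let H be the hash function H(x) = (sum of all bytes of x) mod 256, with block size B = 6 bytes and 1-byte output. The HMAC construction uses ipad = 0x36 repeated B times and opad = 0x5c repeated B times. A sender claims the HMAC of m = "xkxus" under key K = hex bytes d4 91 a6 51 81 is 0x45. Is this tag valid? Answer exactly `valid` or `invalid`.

Key hex bytes d4 91 a6 51 81 is 5 bytes ≤ B = 6; zero-pad to 6 bytes: K' = d4 91 a6 51 81 00.
K' ⊕ ipad = e2 a7 90 67 b7 36; K' ⊕ opad = 88 cd fa 0d dd 5c.
Inner hash: sum = 226+167+144+103+183+54+120+107+120+117+115 = 1456; mod 256 = 176 → b0.
Outer hash (recomputed tag): sum = 136+205+250+13+221+92+176 = 1093; mod 256 = 69 → 45.
Recomputed tag = 45; claimed = 45 → match.

valid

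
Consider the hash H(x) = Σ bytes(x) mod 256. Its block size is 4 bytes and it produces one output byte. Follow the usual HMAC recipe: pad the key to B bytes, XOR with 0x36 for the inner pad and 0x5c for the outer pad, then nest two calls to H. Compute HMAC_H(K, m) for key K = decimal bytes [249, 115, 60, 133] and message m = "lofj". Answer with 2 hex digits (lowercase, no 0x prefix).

89

Key decimal bytes [249, 115, 60, 133] = f9 73 3c 85 is exactly B = 4 bytes: K' = f9 73 3c 85.
K' ⊕ ipad = cf 45 0a b3.  K' ⊕ opad = a5 2f 60 d9.
Inner input = (K'⊕ipad) ∥ m = cf 45 0a b3 ∥ 6c 6f 66 6a.
Inner hash: sum = 207+69+10+179+108+111+102+106 = 892; mod 256 = 124 → 7c.
Outer input = (K'⊕opad) ∥ inner = a5 2f 60 d9 ∥ 7c.
Outer hash (tag): sum = 165+47+96+217+124 = 649; mod 256 = 137 → 89.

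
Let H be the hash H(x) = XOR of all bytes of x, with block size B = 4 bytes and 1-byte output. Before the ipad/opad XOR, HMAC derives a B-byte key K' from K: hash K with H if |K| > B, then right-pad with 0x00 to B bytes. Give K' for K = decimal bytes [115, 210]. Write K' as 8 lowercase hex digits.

Key decimal bytes [115, 210] = 73 d2 is 2 bytes ≤ B = 4; zero-pad to 4 bytes: K' = 73 d2 00 00.

73d20000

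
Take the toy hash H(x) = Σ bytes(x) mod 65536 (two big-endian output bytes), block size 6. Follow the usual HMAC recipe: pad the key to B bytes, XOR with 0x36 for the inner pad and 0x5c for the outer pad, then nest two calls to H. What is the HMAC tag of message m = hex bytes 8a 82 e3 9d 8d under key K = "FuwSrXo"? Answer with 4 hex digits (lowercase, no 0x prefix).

0361

Key "FuwSrXo" = 46 75 77 53 72 58 6f is 7 bytes > B = 6, so hash it first: H(key) = 02 be, then zero-pad to 6 bytes: K' = 02 be 00 00 00 00.
K' ⊕ ipad = 34 88 36 36 36 36.  K' ⊕ opad = 5e e2 5c 5c 5c 5c.
Inner input = (K'⊕ipad) ∥ m = 34 88 36 36 36 36 ∥ 8a 82 e3 9d 8d.
Inner hash: sum = 52+136+54+54+54+54+138+130+227+157+141 = 1197 → 04 ad.
Outer input = (K'⊕opad) ∥ inner = 5e e2 5c 5c 5c 5c ∥ 04 ad.
Outer hash (tag): sum = 94+226+92+92+92+92+4+173 = 865 → 03 61.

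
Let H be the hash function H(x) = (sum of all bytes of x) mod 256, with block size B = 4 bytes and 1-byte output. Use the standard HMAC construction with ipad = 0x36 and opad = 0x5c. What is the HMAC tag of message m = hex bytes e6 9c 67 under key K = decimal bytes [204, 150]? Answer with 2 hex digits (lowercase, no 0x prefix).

01

Key decimal bytes [204, 150] = cc 96 is 2 bytes ≤ B = 4; zero-pad to 4 bytes: K' = cc 96 00 00.
K' ⊕ ipad = fa a0 36 36.  K' ⊕ opad = 90 ca 5c 5c.
Inner input = (K'⊕ipad) ∥ m = fa a0 36 36 ∥ e6 9c 67.
Inner hash: sum = 250+160+54+54+230+156+103 = 1007; mod 256 = 239 → ef.
Outer input = (K'⊕opad) ∥ inner = 90 ca 5c 5c ∥ ef.
Outer hash (tag): sum = 144+202+92+92+239 = 769; mod 256 = 1 → 01.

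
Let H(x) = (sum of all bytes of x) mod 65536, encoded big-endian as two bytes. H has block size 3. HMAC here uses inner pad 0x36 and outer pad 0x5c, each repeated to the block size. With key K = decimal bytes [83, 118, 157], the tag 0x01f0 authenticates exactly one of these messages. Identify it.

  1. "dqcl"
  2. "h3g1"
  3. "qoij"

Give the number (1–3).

1

Key decimal bytes [83, 118, 157] = 53 76 9d is exactly B = 3 bytes: K' = 53 76 9d.
K' ⊕ ipad = 65 40 ab; K' ⊕ opad = 0f 2a c1.
m1: inner = H(65 40 ab 64 71 63 6c) = 02 f4; tag = H(0f 2a c1 02 f4) = 01f0 ← matches
m2: inner = H(65 40 ab 68 33 67 31) = 02 83; tag = H(0f 2a c1 02 83) = 017f
m3: inner = H(65 40 ab 71 6f 69 6a) = 03 03; tag = H(0f 2a c1 03 03) = 0100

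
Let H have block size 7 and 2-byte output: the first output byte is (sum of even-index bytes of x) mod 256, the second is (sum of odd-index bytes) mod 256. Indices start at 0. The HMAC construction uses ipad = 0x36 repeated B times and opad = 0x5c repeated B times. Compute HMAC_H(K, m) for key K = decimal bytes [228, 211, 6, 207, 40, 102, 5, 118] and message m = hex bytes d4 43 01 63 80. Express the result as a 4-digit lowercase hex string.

Key decimal bytes [228, 211, 6, 207, 40, 102, 5, 118] = e4 d3 06 cf 28 66 05 76 is 8 bytes > B = 7, so hash it first: H(key) = 17 7e, then zero-pad to 7 bytes: K' = 17 7e 00 00 00 00 00.
K' ⊕ ipad = 21 48 36 36 36 36 36.  K' ⊕ opad = 4b 22 5c 5c 5c 5c 5c.
Inner input = (K'⊕ipad) ∥ m = 21 48 36 36 36 36 36 ∥ d4 43 01 63 80.
Inner hash: even-index sum = 361 mod 256 = 105; odd-index sum = 521 mod 256 = 9 → 69 09.
Outer input = (K'⊕opad) ∥ inner = 4b 22 5c 5c 5c 5c 5c ∥ 69 09.
Outer hash (tag): even-index sum = 360 mod 256 = 104; odd-index sum = 323 mod 256 = 67 → 68 43.

6843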